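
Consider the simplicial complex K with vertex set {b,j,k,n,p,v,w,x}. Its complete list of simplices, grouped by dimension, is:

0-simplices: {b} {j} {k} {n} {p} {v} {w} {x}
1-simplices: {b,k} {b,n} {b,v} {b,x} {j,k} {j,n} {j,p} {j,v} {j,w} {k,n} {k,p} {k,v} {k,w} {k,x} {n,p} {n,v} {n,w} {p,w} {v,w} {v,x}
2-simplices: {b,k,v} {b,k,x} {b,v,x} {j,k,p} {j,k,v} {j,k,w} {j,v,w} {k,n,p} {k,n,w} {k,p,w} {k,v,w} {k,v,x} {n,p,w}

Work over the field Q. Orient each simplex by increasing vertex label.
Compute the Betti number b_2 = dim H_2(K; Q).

b_2=3

n_0=8 n_1=20 n_2=13  [Q]
∂1: piv[bk,bn,bv,bx,jk,jp,jw] rk=7  ker:jn,jv,kn,kp,kv,kw,kx,np,nv,nw,pw,vw,vx
∂2: piv[bkv,bkx,bvx,jkp,jkv,jkw,jvw,knp,knw,kpw] rk=10  ker:kvw,kvx,npw
b_2=(13−10)−0=3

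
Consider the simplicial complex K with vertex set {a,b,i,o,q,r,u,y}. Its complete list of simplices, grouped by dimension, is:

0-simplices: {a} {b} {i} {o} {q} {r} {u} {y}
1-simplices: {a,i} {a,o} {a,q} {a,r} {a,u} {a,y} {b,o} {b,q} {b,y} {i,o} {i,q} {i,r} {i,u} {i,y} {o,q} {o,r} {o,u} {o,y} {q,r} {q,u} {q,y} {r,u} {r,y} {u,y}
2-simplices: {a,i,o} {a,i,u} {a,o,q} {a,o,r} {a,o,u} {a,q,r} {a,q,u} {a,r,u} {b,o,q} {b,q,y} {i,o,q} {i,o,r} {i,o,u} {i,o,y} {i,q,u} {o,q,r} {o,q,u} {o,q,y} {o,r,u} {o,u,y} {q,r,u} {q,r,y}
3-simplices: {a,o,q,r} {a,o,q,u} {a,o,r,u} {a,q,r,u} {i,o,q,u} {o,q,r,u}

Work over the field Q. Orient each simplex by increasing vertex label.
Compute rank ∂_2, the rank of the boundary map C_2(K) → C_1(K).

rank∂_2=16

n_0=8 n_1=24 n_2=22 n_3=6  [Q]
∂1: piv[ai,ao,aq,ar,au,ay,bo] rk=7  ker:bq,by,io,iq,ir,iu,iy,oq,or,ou,oy,qr,qu,qy,ru,ry,uy
∂2: piv[aio,aiu,aoq,aor,aou,aqr,aqu,aru,boq,bqy,ioq,ior,ioy,oqy,ouy,qry] rk=16  ker:iou,iqu,oqr,oqu,oru,qru
∂3: piv[aoqr,aoqu,aoru,aqru,ioqu] rk=5  ker:oqru
rk∂_2=16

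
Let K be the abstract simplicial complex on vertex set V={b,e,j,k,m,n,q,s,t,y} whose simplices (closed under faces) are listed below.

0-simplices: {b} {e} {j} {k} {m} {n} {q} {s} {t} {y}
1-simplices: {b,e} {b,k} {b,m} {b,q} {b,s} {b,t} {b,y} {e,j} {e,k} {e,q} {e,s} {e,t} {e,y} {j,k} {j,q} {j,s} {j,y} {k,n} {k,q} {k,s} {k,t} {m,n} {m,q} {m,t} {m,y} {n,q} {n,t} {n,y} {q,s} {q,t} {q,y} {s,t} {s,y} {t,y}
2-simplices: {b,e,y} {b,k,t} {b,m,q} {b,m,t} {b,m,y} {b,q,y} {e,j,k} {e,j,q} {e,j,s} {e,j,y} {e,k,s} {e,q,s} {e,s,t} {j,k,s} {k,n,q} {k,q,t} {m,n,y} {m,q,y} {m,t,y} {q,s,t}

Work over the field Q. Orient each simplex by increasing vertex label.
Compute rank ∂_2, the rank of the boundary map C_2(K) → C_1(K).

n_0=10 n_1=34 n_2=20  [Q]
∂1: piv[be,bk,bm,bq,bs,bt,by,ej,kn] rk=9  ker:ek,eq,es,et,ey,jk,jq,js,jy,kq,ks,kt,mn,mq,mt,my,nq,nt,ny,qs,qt,qy,st,sy,ty
∂2: piv[bey,bkt,bmq,bmt,bmy,bqy,ejk,ejq,ejs,ejy,eks,eqs,est,knq,kqt,mny,mty,qst] rk=18  ker:jks,mqy
rk∂_2=18

rank∂_2=18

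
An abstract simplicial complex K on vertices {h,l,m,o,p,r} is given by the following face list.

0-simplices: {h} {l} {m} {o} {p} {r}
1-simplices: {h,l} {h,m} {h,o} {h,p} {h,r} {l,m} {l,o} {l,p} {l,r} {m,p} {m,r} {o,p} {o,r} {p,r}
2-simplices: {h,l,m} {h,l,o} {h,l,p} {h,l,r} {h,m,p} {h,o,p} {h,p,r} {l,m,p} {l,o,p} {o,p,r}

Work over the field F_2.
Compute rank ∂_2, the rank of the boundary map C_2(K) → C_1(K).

n_0=6 n_1=14 n_2=10  [Z2]
∂1: piv[hl,hm,ho,hp,hr] rk=5  ker:lm,lo,lp,lr,mp,mr,op,or,pr
∂2: piv[hlm,hlo,hlp,hlr,hmp,hop,hpr,opr] rk=8  ker:lmp,lop
rk∂_2=8

rank∂_2=8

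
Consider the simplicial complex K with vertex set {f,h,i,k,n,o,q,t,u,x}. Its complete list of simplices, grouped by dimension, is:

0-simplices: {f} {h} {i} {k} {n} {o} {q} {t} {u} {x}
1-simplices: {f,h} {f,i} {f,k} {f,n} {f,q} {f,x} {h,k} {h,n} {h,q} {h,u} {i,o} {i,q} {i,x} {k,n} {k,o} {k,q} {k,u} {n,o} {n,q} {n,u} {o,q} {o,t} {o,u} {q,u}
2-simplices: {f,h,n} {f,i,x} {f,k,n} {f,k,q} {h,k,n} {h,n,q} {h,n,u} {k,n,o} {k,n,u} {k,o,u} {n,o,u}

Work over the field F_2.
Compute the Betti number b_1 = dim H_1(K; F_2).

b_1=5

n_0=10 n_1=24 n_2=11  [Z2]
∂1: piv[fh,fi,fk,fn,fq,fx,hu,io,ot] rk=9  ker:hk,hn,hq,iq,ix,kn,ko,kq,ku,no,nq,nu,oq,ou,qu
∂2: piv[fhn,fix,fkn,fkq,hkn,hnq,hnu,kno,knu,kou] rk=10  ker:nou
b_1=(24−9)−10=5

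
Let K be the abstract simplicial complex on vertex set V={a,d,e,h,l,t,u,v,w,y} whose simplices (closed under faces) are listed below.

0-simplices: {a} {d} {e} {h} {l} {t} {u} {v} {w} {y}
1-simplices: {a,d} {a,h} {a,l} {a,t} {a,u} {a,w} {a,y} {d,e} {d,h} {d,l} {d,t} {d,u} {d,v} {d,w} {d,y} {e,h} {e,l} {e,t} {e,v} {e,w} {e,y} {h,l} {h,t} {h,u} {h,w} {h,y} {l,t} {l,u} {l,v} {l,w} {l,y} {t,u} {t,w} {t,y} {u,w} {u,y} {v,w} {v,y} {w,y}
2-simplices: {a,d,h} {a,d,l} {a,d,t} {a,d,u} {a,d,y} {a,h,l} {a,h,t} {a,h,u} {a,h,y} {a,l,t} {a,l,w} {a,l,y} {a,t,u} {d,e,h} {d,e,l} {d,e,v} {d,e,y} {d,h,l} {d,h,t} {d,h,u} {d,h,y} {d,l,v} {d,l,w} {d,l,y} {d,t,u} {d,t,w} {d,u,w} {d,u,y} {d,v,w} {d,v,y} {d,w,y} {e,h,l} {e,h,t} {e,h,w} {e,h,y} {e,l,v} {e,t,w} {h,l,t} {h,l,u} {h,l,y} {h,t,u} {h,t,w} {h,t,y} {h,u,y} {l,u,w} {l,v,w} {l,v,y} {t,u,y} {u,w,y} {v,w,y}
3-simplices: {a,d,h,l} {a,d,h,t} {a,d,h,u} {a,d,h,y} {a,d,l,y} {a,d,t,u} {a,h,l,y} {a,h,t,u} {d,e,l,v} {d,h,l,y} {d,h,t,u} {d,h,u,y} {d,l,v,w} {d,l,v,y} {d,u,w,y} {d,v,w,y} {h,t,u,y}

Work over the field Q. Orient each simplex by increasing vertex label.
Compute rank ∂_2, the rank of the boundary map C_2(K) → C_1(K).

n_0=10 n_1=39 n_2=50 n_3=17  [Q]
∂1: piv[ad,ah,al,at,au,aw,ay,de,dv] rk=9  ker:dh,dl,dt,du,dw,dy,eh,el,et,ev,ew,ey,hl,ht,hu,hw,hy,lt,lu,lv,lw,ly,tu,tw,ty,uw,uy,vw,vy,wy
∂2: piv[adh,adl,adt,adu,ady,ahl,aht,ahu,ahy,alt,alw,aly,atu,deh,del,dev,dey,dlv,dlw,dtw,duw,duy,dvw,dvy,dwy,eht,ehw,etw,hlu,hty] rk=30  ker:dhl,dht,dhu,dhy,dly,dtu,ehl,ehy,elv,hlt,hly,htu,htw,huy,luw,lvw,lvy,tuy,uwy,vwy
∂3: piv[adhl,adht,adhu,adhy,adly,adtu,ahly,ahtu,delv,dhuy,dlvw,dlvy,duwy,dvwy,htuy] rk=15  ker:dhly,dhtu
rk∂_2=30

rank∂_2=30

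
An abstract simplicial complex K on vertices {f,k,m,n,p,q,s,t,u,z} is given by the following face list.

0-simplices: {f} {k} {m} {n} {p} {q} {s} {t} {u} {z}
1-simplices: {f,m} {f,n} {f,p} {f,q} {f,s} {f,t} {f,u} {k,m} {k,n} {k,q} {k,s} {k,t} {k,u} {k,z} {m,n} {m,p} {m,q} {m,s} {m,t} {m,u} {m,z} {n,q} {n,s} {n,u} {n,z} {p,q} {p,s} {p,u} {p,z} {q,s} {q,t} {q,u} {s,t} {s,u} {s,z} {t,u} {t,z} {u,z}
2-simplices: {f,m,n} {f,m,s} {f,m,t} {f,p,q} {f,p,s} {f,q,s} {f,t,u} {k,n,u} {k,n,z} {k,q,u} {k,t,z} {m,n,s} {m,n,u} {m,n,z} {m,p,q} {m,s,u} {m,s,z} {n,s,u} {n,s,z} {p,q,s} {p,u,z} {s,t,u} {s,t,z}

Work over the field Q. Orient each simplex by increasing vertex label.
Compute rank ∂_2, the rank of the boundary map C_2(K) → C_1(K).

rank∂_2=20

n_0=10 n_1=38 n_2=23  [Q]
∂1: piv[fm,fn,fp,fq,fs,ft,fu,km,kz] rk=9  ker:kn,kq,ks,kt,ku,mn,mp,mq,ms,mt,mu,mz,nq,ns,nu,nz,pq,ps,pu,pz,qs,qt,qu,st,su,sz,tu,tz,uz
∂2: piv[fmn,fms,fmt,fpq,fps,fqs,ftu,knu,knz,kqu,ktz,mns,mnu,mnz,mpq,msu,msz,puz,stu,stz] rk=20  ker:nsu,nsz,pqs
rk∂_2=20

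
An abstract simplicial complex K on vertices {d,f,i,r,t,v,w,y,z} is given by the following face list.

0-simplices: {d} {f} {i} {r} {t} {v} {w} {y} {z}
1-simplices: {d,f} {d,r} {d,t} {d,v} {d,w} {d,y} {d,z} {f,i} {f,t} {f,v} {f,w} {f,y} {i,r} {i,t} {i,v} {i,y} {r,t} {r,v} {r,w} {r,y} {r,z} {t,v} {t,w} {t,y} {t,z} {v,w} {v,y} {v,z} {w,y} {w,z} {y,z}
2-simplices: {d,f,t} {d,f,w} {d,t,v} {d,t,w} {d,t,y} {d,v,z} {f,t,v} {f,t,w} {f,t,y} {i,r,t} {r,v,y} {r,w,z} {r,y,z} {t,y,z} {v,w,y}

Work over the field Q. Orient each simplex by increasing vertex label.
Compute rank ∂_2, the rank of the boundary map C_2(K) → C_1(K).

rank∂_2=14

n_0=9 n_1=31 n_2=15  [Q]
∂1: piv[df,dr,dt,dv,dw,dy,dz,fi] rk=8  ker:ft,fv,fw,fy,ir,it,iv,iy,rt,rv,rw,ry,rz,tv,tw,ty,tz,vw,vy,vz,wy,wz,yz
∂2: piv[dft,dfw,dtv,dtw,dty,dvz,ftv,fty,irt,rvy,rwz,ryz,tyz,vwy] rk=14  ker:ftw
rk∂_2=14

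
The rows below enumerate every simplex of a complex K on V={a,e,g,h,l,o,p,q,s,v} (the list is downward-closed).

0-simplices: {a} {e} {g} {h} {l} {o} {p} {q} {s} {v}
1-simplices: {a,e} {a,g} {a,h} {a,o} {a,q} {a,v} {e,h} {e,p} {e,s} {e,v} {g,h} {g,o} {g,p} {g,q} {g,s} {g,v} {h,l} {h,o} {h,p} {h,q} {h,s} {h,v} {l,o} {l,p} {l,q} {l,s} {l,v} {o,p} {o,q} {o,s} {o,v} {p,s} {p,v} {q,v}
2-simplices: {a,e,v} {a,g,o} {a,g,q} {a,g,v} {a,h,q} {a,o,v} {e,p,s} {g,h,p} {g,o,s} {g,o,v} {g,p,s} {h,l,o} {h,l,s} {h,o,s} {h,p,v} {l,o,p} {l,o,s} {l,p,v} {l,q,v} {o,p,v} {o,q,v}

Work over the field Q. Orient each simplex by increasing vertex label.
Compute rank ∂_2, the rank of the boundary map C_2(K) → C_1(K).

rank∂_2=19

n_0=10 n_1=34 n_2=21  [Q]
∂1: piv[ae,ag,ah,ao,aq,av,ep,es,hl] rk=9  ker:eh,ev,gh,go,gp,gq,gs,gv,ho,hp,hq,hs,hv,lo,lp,lq,ls,lv,op,oq,os,ov,ps,pv,qv
∂2: piv[aev,ago,agq,agv,ahq,aov,eps,ghp,gos,gps,hlo,hls,hos,hpv,lop,lpv,lqv,opv,oqv] rk=19  ker:gov,los
rk∂_2=19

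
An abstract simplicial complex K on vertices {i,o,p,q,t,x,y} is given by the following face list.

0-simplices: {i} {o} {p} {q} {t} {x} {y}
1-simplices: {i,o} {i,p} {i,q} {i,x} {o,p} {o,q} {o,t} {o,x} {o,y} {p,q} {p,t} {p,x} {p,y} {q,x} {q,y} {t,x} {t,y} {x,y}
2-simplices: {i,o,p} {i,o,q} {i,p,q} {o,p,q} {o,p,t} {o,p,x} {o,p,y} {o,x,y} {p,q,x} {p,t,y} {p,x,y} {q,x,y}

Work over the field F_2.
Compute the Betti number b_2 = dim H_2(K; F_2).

b_2=2

n_0=7 n_1=18 n_2=12  [Z2]
∂1: piv[io,ip,iq,ix,ot,oy] rk=6  ker:op,oq,ox,pq,pt,px,py,qx,qy,tx,ty,xy
∂2: piv[iop,ioq,ipq,opt,opx,opy,oxy,pqx,pty,qxy] rk=10  ker:opq,pxy
b_2=(12−10)−0=2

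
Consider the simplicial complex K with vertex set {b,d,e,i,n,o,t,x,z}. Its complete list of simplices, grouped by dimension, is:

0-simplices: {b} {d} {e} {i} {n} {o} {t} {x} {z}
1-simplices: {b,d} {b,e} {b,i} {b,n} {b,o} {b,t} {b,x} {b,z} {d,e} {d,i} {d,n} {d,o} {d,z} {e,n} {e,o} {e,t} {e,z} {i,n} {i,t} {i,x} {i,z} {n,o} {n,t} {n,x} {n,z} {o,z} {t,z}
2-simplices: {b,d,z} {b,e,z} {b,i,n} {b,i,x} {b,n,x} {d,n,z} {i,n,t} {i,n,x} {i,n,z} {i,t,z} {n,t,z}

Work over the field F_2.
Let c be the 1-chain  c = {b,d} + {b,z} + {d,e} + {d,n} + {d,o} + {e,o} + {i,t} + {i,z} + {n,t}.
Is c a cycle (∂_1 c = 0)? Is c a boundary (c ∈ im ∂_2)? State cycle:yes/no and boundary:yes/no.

cycle:yes boundary:no

n_0=9 n_1=27 n_2=11  [Z2]
∂1: piv[bd,be,bi,bn,bo,bt,bx,bz] rk=8  ker:de,di,dn,do,dz,en,eo,et,ez,in,it,ix,iz,no,nt,nx,nz,oz,tz
∂2: piv[bdz,bez,bin,bix,bnx,dnz,int,inz,itz] rk=9  ker:inx,ntz
∂1c = 0
c vs im∂2: residual ≠ 0 ⇒ not boundary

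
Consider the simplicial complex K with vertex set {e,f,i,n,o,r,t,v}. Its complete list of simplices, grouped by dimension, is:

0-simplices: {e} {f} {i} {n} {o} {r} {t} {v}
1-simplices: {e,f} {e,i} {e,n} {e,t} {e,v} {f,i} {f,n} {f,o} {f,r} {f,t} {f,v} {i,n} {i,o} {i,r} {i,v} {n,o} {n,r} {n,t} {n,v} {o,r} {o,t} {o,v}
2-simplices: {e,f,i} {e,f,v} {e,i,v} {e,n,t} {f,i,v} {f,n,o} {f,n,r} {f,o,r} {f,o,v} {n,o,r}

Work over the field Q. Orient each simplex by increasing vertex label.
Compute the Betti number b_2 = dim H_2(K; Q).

b_2=2

n_0=8 n_1=22 n_2=10  [Q]
∂1: piv[ef,ei,en,et,ev,fo,fr] rk=7  ker:fi,fn,ft,fv,in,io,ir,iv,no,nr,nt,nv,or,ot,ov
∂2: piv[efi,efv,eiv,ent,fno,fnr,for,fov] rk=8  ker:fiv,nor
b_2=(10−8)−0=2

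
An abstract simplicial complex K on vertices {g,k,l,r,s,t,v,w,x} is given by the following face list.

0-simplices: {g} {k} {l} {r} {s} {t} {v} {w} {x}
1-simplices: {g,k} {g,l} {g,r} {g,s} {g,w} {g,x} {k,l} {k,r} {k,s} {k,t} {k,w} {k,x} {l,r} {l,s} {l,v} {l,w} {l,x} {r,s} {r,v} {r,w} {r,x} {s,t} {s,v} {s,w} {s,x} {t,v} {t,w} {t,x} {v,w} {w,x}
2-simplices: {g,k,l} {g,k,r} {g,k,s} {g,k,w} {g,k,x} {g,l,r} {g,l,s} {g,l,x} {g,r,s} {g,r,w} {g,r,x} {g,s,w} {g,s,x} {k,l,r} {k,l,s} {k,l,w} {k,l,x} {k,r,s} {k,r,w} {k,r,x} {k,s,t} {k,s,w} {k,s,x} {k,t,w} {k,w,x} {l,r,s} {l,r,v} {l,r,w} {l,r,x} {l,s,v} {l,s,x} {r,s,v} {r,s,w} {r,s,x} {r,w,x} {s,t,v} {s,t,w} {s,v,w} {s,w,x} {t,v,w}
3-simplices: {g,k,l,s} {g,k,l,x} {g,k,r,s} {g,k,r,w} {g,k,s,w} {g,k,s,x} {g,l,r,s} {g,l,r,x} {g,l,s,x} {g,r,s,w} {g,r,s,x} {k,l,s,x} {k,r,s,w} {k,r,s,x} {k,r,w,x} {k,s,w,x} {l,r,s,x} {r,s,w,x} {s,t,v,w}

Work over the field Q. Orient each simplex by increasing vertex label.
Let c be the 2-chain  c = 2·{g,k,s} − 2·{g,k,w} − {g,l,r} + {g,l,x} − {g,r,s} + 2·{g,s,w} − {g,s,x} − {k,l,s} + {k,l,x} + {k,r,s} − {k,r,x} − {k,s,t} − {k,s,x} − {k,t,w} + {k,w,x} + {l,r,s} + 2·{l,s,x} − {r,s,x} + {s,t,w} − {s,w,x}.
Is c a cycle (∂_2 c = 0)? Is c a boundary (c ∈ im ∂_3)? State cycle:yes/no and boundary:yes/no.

cycle:yes boundary:no

n_0=9 n_1=30 n_2=40 n_3=19  [Q]
∂1: piv[gk,gl,gr,gs,gw,gx,kt,lv] rk=8  ker:kl,kr,ks,kw,kx,lr,ls,lw,lx,rs,rv,rw,rx,st,sv,sw,sx,tv,tw,tx,vw,wx
∂2: piv[gkl,gkr,gks,gkw,gkx,glr,gls,glx,grs,grw,grx,gsw,gsx,klw,kst,ktw,kwx,lrv,lsv,stv,svw] rk=21  ker:klr,kls,klx,krs,krw,krx,ksw,ksx,lrs,lrw,lrx,lsx,rsv,rsw,rsx,rwx,stw,swx,tvw
∂3: piv[gkls,gklx,gkrs,gkrw,gksw,gksx,glrs,glrx,glsx,grsw,grsx,krsx,krwx,kswx,stvw] rk=15  ker:klsx,krsw,lrsx,rswx
∂2c = 0
c vs im∂3: residual ≠ 0 ⇒ not boundary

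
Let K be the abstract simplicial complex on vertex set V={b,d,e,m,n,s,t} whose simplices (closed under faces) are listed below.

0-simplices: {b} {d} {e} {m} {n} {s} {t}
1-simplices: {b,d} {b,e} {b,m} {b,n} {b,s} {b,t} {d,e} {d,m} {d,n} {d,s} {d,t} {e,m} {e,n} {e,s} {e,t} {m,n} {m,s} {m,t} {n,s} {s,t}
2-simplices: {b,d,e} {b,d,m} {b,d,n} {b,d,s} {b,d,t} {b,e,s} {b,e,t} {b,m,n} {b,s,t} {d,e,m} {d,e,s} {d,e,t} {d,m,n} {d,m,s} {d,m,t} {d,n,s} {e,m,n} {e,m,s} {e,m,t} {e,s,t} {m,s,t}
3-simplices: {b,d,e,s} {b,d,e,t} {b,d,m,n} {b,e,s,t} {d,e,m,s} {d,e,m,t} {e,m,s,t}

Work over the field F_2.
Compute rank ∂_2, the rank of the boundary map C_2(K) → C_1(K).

n_0=7 n_1=20 n_2=21 n_3=7  [Z2]
∂1: piv[bd,be,bm,bn,bs,bt] rk=6  ker:de,dm,dn,ds,dt,em,en,es,et,mn,ms,mt,ns,st
∂2: piv[bde,bdm,bdn,bds,bdt,bes,bet,bmn,bst,dem,dms,dmt,dns,emn] rk=14  ker:des,det,dmn,ems,emt,est,mst
∂3: piv[bdes,bdet,bdmn,best,dems,demt,emst] rk=7
rk∂_2=14

rank∂_2=14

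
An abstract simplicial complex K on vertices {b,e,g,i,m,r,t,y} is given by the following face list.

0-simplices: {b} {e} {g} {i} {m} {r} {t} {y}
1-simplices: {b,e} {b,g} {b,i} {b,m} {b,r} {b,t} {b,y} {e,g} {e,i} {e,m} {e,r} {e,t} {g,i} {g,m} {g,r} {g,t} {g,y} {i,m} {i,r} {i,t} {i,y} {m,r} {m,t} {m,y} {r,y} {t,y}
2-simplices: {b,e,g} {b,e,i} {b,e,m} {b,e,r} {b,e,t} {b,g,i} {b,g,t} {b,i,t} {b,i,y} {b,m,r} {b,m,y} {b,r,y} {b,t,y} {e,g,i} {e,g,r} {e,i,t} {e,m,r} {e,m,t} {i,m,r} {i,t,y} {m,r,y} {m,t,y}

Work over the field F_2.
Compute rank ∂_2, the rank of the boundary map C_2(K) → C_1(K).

n_0=8 n_1=26 n_2=22  [Z2]
∂1: piv[be,bg,bi,bm,br,bt,by] rk=7  ker:eg,ei,em,er,et,gi,gm,gr,gt,gy,im,ir,it,iy,mr,mt,my,ry,ty
∂2: piv[beg,bei,bem,ber,bet,bgi,bgt,bit,biy,bmr,bmy,bry,bty,egr,emt,imr] rk=16  ker:egi,eit,emr,ity,mry,mty
rk∂_2=16

rank∂_2=16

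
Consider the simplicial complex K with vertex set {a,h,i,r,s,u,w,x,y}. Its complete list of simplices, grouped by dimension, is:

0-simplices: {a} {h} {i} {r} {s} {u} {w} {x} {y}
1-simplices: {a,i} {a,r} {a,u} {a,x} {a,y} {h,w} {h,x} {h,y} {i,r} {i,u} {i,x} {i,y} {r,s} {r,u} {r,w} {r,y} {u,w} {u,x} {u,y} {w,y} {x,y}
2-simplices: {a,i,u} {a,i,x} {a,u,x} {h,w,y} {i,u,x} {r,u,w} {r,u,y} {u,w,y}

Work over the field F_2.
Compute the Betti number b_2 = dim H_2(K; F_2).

b_2=1

n_0=9 n_1=21 n_2=8  [Z2]
∂1: piv[ai,ar,au,ax,ay,hw,hx,rs] rk=8  ker:hy,ir,iu,ix,iy,ru,rw,ry,uw,ux,uy,wy,xy
∂2: piv[aiu,aix,aux,hwy,ruw,ruy,uwy] rk=7  ker:iux
b_2=(8−7)−0=1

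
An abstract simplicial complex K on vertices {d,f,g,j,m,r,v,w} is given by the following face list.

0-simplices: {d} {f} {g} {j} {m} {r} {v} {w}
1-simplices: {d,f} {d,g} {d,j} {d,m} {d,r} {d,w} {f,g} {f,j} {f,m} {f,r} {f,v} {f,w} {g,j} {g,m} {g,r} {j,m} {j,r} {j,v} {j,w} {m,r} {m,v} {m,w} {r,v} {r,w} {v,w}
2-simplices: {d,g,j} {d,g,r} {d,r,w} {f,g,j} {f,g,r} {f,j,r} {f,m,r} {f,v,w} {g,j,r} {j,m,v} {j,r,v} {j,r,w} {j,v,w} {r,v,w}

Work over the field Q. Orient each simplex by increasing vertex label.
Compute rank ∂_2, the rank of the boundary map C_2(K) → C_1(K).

n_0=8 n_1=25 n_2=14  [Q]
∂1: piv[df,dg,dj,dm,dr,dw,fv] rk=7  ker:fg,fj,fm,fr,fw,gj,gm,gr,jm,jr,jv,jw,mr,mv,mw,rv,rw,vw
∂2: piv[dgj,dgr,drw,fgj,fgr,fjr,fmr,fvw,jmv,jrv,jrw,jvw] rk=12  ker:gjr,rvw
rk∂_2=12

rank∂_2=12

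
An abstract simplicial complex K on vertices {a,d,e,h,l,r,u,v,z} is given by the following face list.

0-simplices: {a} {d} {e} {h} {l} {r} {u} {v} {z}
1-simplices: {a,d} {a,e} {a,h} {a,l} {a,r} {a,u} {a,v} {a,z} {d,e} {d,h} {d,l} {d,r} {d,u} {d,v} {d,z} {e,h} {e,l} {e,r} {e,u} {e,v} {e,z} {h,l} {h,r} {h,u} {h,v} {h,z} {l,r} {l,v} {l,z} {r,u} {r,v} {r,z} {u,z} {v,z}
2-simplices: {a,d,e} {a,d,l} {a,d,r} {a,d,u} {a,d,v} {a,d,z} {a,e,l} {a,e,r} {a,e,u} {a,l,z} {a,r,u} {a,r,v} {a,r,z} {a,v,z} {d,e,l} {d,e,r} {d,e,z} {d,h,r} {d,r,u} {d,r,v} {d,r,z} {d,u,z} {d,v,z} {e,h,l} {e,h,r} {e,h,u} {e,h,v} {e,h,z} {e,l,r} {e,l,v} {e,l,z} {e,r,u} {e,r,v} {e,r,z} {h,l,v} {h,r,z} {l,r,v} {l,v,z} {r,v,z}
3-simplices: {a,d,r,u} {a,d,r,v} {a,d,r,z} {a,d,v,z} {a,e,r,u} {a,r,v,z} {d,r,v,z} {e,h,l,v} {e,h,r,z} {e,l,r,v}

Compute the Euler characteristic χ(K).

n_0=9 n_1=34 n_2=39 n_3=10
χ=+9−34+39−10=4

χ(K)=4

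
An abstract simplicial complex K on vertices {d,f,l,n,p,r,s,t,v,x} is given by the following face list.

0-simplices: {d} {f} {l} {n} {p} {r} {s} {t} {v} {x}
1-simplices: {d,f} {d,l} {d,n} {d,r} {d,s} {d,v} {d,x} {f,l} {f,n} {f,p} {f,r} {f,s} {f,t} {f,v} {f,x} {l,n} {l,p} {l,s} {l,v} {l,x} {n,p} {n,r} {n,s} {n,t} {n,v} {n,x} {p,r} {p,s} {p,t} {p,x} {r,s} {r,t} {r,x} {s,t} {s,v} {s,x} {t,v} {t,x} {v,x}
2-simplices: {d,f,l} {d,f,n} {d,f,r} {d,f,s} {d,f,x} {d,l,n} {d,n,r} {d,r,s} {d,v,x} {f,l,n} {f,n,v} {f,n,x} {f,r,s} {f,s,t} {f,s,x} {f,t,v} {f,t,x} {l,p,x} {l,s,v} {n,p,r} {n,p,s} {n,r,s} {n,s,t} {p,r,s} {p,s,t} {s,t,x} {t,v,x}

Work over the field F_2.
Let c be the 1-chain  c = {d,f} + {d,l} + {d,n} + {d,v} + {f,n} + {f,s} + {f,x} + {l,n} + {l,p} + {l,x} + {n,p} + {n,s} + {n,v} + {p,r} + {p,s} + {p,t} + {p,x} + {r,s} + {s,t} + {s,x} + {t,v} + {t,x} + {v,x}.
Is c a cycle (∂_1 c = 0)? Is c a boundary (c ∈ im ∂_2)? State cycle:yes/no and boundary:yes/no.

cycle:yes boundary:yes

n_0=10 n_1=39 n_2=27  [Z2]
∂1: piv[df,dl,dn,dr,ds,dv,dx,fp,ft] rk=9  ker:fl,fn,fr,fs,fv,fx,ln,lp,ls,lv,lx,np,nr,ns,nt,nv,nx,pr,ps,pt,px,rs,rt,rx,st,sv,sx,tv,tx,vx
∂2: piv[dfl,dfn,dfr,dfs,dfx,dln,dnr,drs,dvx,fnv,fnx,fst,fsx,ftv,ftx,lpx,lsv,npr,nps,nrs,nst,pst,tvx] rk=23  ker:fln,frs,prs,stx
∂1c = 0
c vs im∂2: reduces to 0 ⇒ boundary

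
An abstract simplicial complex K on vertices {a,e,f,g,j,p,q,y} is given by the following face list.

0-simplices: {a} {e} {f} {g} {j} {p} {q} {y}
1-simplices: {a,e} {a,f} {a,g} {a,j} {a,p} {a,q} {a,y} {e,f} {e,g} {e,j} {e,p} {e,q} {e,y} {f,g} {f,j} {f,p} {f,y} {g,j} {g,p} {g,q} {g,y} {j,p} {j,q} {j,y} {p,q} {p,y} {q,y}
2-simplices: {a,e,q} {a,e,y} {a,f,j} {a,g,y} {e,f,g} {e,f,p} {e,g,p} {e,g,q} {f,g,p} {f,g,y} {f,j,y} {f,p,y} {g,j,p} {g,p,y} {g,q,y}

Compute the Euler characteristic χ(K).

n_0=8 n_1=27 n_2=15
χ=+8−27+15=-4

χ(K)=-4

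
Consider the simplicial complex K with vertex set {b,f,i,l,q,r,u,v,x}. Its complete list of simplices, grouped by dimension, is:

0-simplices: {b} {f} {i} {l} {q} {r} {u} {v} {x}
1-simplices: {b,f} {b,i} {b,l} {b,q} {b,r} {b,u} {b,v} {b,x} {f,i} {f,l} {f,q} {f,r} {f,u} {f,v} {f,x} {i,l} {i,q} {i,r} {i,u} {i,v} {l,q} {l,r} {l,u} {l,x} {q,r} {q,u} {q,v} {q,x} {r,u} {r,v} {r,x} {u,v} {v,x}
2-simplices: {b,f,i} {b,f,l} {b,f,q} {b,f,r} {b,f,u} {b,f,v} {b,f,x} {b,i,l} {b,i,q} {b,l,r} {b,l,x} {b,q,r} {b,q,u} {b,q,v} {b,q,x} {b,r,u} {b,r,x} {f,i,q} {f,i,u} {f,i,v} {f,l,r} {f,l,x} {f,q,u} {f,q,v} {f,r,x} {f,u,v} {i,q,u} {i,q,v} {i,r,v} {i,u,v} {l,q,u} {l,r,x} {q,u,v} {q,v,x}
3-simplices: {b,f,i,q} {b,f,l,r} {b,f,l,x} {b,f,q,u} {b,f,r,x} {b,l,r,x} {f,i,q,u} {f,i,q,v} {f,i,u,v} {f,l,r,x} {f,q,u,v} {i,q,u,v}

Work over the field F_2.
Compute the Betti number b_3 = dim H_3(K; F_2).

b_3=2

n_0=9 n_1=33 n_2=34 n_3=12  [Z2]
∂1: piv[bf,bi,bl,bq,br,bu,bv,bx] rk=8  ker:fi,fl,fq,fr,fu,fv,fx,il,iq,ir,iu,iv,lq,lr,lu,lx,qr,qu,qv,qx,ru,rv,rx,uv,vx
∂2: piv[bfi,bfl,bfq,bfr,bfu,bfv,bfx,bil,biq,blr,blx,bqr,bqu,bqv,bqx,bru,brx,fiu,fiv,fuv,irv,lqu,qvx] rk=23  ker:fiq,flr,flx,fqu,fqv,frx,iqu,iqv,iuv,lrx,quv
∂3: piv[bfiq,bflr,bflx,bfqu,bfrx,blrx,fiqu,fiqv,fiuv,fquv] rk=10  ker:flrx,iquv
b_3=(12−10)−0=2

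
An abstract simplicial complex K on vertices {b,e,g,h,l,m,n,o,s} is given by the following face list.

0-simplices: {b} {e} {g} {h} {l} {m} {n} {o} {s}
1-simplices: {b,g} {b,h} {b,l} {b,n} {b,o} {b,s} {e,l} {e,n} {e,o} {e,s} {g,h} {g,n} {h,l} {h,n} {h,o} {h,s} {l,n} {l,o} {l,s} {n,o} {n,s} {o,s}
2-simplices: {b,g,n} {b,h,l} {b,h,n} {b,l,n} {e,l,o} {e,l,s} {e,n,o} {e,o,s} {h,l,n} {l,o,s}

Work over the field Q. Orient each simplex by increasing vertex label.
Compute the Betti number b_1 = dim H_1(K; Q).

b_1=7

n_0=9 n_1=22 n_2=10  [Q]
∂1: piv[bg,bh,bl,bn,bo,bs,el] rk=7  ker:en,eo,es,gh,gn,hl,hn,ho,hs,ln,lo,ls,no,ns,os
∂2: piv[bgn,bhl,bhn,bln,elo,els,eno,eos] rk=8  ker:hln,los
b_1=(22−7)−8=7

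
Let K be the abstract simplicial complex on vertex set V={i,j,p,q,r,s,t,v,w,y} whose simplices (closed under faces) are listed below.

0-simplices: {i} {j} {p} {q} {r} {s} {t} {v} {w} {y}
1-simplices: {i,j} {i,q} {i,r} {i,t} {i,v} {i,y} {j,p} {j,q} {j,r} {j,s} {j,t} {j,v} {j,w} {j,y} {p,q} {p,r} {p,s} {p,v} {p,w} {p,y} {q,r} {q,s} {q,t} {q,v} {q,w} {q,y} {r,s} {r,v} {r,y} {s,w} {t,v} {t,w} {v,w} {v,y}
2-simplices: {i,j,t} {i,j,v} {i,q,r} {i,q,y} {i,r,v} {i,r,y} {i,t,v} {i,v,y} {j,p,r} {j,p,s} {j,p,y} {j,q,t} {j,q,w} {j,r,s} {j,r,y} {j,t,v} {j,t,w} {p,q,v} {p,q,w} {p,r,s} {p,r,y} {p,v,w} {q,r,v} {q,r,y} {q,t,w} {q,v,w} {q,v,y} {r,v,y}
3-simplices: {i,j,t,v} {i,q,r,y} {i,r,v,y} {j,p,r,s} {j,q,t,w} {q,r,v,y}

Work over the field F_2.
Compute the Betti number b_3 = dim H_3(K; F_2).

n_0=10 n_1=34 n_2=28 n_3=6  [Z2]
∂1: piv[ij,iq,ir,it,iv,iy,jp,js,jw] rk=9  ker:jq,jr,jt,jv,jy,pq,pr,ps,pv,pw,py,qr,qs,qt,qv,qw,qy,rs,rv,ry,sw,tv,tw,vw,vy
∂2: piv[ijt,ijv,iqr,iqy,irv,iry,itv,ivy,jpr,jps,jpy,jqt,jqw,jrs,jry,jtw,pqv,pqw,pvw,qrv] rk=20  ker:jtv,prs,pry,qry,qtw,qvw,qvy,rvy
∂3: piv[ijtv,iqry,irvy,jprs,jqtw,qrvy] rk=6
b_3=(6−6)−0=0

b_3=0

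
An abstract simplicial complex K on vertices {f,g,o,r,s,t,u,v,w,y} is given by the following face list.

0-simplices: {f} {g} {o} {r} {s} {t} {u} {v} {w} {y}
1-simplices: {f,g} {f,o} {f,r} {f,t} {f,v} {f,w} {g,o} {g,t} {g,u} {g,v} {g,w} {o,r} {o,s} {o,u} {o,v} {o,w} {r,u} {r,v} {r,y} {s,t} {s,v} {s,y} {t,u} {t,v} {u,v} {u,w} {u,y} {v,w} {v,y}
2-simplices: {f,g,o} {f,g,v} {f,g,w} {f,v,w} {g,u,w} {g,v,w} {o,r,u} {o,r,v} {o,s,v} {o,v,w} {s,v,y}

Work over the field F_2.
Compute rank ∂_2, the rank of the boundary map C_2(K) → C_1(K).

n_0=10 n_1=29 n_2=11  [Z2]
∂1: piv[fg,fo,fr,ft,fv,fw,gu,os,ry] rk=9  ker:go,gt,gv,gw,or,ou,ov,ow,ru,rv,st,sv,sy,tu,tv,uv,uw,uy,vw,vy
∂2: piv[fgo,fgv,fgw,fvw,guw,oru,orv,osv,ovw,svy] rk=10  ker:gvw
rk∂_2=10

rank∂_2=10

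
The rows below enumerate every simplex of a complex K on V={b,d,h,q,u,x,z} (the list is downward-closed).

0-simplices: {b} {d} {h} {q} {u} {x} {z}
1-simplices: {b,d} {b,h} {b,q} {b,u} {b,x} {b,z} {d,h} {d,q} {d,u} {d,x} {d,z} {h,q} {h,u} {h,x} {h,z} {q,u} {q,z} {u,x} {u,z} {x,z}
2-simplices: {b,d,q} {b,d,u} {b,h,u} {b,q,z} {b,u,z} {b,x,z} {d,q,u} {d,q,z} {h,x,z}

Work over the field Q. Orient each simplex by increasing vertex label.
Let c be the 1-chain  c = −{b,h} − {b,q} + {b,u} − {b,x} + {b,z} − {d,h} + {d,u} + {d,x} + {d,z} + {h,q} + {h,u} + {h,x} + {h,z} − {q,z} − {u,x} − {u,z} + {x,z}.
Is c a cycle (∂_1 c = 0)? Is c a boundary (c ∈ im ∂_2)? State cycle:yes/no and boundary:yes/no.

cycle:no boundary:no

n_0=7 n_1=20 n_2=9  [Q]
∂1: piv[bd,bh,bq,bu,bx,bz] rk=6  ker:dh,dq,du,dx,dz,hq,hu,hx,hz,qu,qz,ux,uz,xz
∂2: piv[bdq,bdu,bhu,bqz,buz,bxz,dqu,dqz,hxz] rk=9
∂1c = {b} − 2·{d} − 6·{h} + {q} + 5·{u} − {x} + 2·{z}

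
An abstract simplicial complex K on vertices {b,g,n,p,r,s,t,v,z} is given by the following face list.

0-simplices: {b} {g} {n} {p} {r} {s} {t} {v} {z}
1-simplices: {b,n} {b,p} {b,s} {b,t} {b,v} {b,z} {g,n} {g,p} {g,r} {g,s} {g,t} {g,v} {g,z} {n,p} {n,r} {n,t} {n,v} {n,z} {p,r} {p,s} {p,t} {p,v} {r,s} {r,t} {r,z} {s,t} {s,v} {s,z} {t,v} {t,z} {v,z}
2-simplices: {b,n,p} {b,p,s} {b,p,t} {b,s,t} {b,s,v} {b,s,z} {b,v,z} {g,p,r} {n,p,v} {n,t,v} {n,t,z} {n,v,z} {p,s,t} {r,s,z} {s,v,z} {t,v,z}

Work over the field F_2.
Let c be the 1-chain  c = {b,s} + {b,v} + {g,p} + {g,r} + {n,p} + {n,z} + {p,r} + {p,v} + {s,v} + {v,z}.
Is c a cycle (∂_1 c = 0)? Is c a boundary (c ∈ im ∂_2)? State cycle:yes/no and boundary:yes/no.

n_0=9 n_1=31 n_2=16  [Z2]
∂1: piv[bn,bp,bs,bt,bv,bz,gn,gr] rk=8  ker:gp,gs,gt,gv,gz,np,nr,nt,nv,nz,pr,ps,pt,pv,rs,rt,rz,st,sv,sz,tv,tz,vz
∂2: piv[bnp,bps,bpt,bst,bsv,bsz,bvz,gpr,npv,ntv,ntz,nvz,rsz] rk=13  ker:pst,svz,tvz
∂1c = 0
c vs im∂2: reduces to 0 ⇒ boundary

cycle:yes boundary:yes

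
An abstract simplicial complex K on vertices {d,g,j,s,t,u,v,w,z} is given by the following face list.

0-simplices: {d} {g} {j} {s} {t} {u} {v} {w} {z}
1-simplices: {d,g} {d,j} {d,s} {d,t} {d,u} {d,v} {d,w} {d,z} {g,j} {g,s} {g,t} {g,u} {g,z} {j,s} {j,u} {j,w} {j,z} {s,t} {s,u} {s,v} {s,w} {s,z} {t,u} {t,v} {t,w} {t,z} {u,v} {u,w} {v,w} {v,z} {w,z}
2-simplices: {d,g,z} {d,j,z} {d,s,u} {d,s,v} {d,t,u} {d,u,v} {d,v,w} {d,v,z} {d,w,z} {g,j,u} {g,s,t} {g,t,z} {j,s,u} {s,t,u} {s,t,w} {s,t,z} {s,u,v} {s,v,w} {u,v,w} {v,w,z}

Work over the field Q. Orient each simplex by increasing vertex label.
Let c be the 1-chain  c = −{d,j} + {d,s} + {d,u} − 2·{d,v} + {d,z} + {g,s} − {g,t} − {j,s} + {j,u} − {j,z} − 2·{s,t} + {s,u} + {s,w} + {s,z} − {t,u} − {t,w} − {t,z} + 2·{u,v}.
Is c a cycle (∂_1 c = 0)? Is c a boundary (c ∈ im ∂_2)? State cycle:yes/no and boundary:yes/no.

cycle:yes boundary:yes

n_0=9 n_1=31 n_2=20  [Q]
∂1: piv[dg,dj,ds,dt,du,dv,dw,dz] rk=8  ker:gj,gs,gt,gu,gz,js,ju,jw,jz,st,su,sv,sw,sz,tu,tv,tw,tz,uv,uw,vw,vz,wz
∂2: piv[dgz,djz,dsu,dsv,dtu,duv,dvw,dvz,dwz,gju,gst,gtz,jsu,stu,stw,stz,svw,uvw] rk=18  ker:suv,vwz
∂1c = 0
c vs im∂2: reduces to 0 ⇒ boundary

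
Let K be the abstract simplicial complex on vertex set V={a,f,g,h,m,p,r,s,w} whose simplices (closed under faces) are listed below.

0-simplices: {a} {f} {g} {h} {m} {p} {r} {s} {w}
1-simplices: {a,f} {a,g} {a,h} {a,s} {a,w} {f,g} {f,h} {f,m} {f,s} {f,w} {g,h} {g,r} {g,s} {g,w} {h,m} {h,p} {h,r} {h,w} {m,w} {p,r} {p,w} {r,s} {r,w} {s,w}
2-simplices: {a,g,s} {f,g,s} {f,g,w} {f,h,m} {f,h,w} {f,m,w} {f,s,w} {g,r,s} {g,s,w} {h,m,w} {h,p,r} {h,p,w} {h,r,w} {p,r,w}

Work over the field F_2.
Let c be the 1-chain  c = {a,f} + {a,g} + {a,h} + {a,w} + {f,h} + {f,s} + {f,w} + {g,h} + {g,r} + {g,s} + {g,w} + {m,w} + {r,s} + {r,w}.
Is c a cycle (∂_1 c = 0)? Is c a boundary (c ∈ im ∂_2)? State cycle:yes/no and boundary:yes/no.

n_0=9 n_1=24 n_2=14  [Z2]
∂1: piv[af,ag,ah,as,aw,fm,gr,hp] rk=8  ker:fg,fh,fs,fw,gh,gs,gw,hm,hr,hw,mw,pr,pw,rs,rw,sw
∂2: piv[ags,fgs,fgw,fhm,fhw,fmw,fsw,grs,hpr,hpw,hrw] rk=11  ker:gsw,hmw,prw
∂1c = {g} + {h} + {m} + {r} + {s} + {w}

cycle:no boundary:no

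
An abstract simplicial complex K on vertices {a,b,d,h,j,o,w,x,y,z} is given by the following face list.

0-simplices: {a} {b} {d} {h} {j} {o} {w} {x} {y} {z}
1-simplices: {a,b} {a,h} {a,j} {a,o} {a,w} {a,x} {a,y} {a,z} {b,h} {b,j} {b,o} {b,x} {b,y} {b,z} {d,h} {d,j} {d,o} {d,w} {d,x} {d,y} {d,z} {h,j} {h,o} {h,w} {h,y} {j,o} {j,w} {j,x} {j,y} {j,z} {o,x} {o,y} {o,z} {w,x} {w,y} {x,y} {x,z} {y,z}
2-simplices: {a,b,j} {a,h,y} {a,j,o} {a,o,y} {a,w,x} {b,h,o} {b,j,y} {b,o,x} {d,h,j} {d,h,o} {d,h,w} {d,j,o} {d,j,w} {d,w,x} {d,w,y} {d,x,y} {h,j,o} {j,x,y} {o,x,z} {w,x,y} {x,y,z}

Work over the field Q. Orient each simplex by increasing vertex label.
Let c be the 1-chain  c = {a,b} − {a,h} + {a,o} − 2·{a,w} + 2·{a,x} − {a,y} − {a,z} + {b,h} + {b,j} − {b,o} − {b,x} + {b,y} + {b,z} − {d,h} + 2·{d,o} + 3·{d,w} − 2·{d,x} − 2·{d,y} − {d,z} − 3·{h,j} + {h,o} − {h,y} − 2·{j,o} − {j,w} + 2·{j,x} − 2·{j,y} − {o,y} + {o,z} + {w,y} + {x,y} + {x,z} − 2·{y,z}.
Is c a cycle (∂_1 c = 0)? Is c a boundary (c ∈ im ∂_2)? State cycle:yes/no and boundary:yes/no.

n_0=10 n_1=38 n_2=21  [Q]
∂1: piv[ab,ah,aj,ao,aw,ax,ay,az,dh] rk=9  ker:bh,bj,bo,bx,by,bz,dj,do,dw,dx,dy,dz,hj,ho,hw,hy,jo,jw,jx,jy,jz,ox,oy,oz,wx,wy,xy,xz,yz
∂2: piv[abj,ahy,ajo,aoy,awx,bho,bjy,box,dhj,dho,dhw,djo,djw,dwx,dwy,dxy,jxy,oxz,xyz] rk=19  ker:hjo,wxy
∂1c = {a} − {b} + {d} + 2·{h} + {j} + {o} − {w} − {x} − 2·{y} − {z}

cycle:no boundary:no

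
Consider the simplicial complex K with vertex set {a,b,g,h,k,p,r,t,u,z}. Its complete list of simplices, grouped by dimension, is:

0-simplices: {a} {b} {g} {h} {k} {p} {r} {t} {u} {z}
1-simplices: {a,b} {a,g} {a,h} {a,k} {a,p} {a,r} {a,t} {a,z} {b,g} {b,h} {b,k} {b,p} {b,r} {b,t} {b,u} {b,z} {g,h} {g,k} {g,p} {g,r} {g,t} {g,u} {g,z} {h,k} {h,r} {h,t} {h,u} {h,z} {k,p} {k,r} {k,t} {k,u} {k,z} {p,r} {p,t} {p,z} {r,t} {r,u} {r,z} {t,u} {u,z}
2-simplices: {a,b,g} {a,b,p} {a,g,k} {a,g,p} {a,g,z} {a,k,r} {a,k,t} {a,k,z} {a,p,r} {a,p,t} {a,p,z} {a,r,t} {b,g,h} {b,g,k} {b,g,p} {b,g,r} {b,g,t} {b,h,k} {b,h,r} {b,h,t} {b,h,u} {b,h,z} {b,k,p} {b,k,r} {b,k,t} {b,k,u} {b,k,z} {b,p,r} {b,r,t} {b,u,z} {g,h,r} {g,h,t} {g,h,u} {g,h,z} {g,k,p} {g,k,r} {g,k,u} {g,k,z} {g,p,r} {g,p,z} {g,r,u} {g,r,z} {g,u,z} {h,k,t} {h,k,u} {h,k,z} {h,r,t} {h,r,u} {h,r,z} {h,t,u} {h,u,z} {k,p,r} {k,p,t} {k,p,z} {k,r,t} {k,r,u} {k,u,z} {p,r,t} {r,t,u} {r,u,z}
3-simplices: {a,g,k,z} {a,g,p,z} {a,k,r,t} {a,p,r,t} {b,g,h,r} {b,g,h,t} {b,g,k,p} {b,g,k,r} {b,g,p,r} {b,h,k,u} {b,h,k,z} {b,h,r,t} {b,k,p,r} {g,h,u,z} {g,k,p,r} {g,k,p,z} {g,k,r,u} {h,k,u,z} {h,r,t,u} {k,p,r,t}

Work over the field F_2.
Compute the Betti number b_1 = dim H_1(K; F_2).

n_0=10 n_1=41 n_2=60 n_3=20  [Z2]
∂1: piv[ab,ag,ah,ak,ap,ar,at,az,bu] rk=9  ker:bg,bh,bk,bp,br,bt,bz,gh,gk,gp,gr,gt,gu,gz,hk,hr,ht,hu,hz,kp,kr,kt,ku,kz,pr,pt,pz,rt,ru,rz,tu,uz
∂2: piv[abg,abp,agk,agp,agz,akr,akt,akz,apr,apt,apz,art,bgh,bgk,bgr,bgt,bhk,bhr,bht,bhu,bhz,bkp,bkr,bkt,bku,bkz,buz,ghu,gru,grz,htu] rk=31  ker:bgp,bpr,brt,ghr,ght,ghz,gkp,gkr,gku,gkz,gpr,gpz,guz,hkt,hku,hkz,hrt,hru,hrz,huz,kpr,kpt,kpz,krt,kru,kuz,prt,rtu,ruz
∂3: piv[agkz,agpz,akrt,aprt,bghr,bght,bgkp,bgkr,bgpr,bhku,bhkz,bhrt,bkpr,ghuz,gkpz,gkru,hkuz,hrtu,kprt] rk=19  ker:gkpr
b_1=(41−9)−31=1

b_1=1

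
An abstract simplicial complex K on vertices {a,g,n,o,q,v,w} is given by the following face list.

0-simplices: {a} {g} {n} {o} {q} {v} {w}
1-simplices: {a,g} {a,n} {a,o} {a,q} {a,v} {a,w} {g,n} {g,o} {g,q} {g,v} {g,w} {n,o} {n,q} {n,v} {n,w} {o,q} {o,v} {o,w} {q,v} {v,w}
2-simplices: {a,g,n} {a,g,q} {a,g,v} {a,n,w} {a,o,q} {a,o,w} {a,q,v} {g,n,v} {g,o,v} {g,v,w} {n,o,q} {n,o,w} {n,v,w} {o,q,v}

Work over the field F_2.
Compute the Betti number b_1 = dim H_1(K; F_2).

b_1=0

n_0=7 n_1=20 n_2=14  [Z2]
∂1: piv[ag,an,ao,aq,av,aw] rk=6  ker:gn,go,gq,gv,gw,no,nq,nv,nw,oq,ov,ow,qv,vw
∂2: piv[agn,agq,agv,anw,aoq,aow,aqv,gnv,gov,gvw,noq,now,nvw,oqv] rk=14
b_1=(20−6)−14=0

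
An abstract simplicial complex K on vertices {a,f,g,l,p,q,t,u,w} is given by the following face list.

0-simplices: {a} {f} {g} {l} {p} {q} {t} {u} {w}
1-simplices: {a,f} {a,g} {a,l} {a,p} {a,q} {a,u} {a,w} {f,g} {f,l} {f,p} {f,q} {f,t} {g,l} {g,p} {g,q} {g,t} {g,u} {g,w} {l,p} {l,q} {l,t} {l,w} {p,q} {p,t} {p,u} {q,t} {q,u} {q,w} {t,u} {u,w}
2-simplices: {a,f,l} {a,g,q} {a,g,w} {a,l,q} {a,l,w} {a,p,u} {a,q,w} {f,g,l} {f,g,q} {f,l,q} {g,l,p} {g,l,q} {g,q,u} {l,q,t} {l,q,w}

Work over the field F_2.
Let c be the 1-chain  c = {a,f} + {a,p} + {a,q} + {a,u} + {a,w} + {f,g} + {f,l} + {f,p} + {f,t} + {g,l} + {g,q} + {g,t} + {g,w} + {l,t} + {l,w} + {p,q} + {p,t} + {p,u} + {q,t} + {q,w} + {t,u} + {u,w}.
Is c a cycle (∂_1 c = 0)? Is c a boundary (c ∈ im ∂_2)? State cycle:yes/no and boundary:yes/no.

cycle:no boundary:no

n_0=9 n_1=30 n_2=15  [Z2]
∂1: piv[af,ag,al,ap,aq,au,aw,ft] rk=8  ker:fg,fl,fp,fq,gl,gp,gq,gt,gu,gw,lp,lq,lt,lw,pq,pt,pu,qt,qu,qw,tu,uw
∂2: piv[afl,agq,agw,alq,alw,apu,aqw,fgl,fgq,flq,glp,gqu,lqt] rk=13  ker:glq,lqw
∂1c = {a} + {f} + {g} + {p} + {q} + {w}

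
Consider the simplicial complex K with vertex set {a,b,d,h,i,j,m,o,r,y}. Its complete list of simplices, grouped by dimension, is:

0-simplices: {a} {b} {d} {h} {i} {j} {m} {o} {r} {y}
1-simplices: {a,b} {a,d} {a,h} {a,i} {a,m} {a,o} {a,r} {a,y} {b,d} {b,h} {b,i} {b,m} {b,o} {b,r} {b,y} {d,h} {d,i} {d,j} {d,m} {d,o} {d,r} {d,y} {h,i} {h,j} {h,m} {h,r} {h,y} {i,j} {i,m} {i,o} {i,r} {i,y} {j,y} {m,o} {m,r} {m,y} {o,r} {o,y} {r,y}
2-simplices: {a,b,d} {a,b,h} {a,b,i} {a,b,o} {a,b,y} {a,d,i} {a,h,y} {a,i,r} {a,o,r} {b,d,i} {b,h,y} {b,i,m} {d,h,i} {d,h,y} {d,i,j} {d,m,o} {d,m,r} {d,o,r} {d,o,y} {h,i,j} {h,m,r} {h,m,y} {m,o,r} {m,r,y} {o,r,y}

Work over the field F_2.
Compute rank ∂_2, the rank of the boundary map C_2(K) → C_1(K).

n_0=10 n_1=39 n_2=25  [Z2]
∂1: piv[ab,ad,ah,ai,am,ao,ar,ay,dj] rk=9  ker:bd,bh,bi,bm,bo,br,by,dh,di,dm,do,dr,dy,hi,hj,hm,hr,hy,ij,im,io,ir,iy,jy,mo,mr,my,or,oy,ry
∂2: piv[abd,abh,abi,abo,aby,adi,ahy,air,aor,bim,dhi,dhy,dij,dmo,dmr,dor,doy,hij,hmr,hmy,mry,ory] rk=22  ker:bdi,bhy,mor
rk∂_2=22

rank∂_2=22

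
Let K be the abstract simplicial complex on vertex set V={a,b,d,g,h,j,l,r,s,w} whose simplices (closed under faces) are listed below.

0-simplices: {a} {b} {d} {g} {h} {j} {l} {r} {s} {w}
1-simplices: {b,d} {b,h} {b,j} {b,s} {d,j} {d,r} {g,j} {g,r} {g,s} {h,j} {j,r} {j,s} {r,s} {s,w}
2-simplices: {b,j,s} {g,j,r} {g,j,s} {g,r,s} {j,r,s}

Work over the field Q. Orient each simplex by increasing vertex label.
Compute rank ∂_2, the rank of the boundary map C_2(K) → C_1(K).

n_0=10 n_1=14 n_2=5  [Q]
∂1: piv[bd,bh,bj,bs,dr,gj,sw] rk=7  ker:dj,gr,gs,hj,jr,js,rs
∂2: piv[bjs,gjr,gjs,grs] rk=4  ker:jrs
rk∂_2=4

rank∂_2=4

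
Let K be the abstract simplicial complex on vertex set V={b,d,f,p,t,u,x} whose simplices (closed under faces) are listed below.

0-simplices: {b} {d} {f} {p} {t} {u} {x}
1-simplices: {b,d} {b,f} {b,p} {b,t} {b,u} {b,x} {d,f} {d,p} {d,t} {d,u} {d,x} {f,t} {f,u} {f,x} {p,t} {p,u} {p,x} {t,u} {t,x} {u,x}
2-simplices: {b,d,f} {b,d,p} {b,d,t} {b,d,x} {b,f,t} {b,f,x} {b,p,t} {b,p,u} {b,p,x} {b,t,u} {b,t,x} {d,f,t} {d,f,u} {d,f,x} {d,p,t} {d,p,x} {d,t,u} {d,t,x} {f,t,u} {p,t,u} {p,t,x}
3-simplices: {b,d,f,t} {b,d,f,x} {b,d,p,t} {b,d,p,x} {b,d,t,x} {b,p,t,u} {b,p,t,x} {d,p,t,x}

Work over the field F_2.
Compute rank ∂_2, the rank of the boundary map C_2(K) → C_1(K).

rank∂_2=13

n_0=7 n_1=20 n_2=21 n_3=8  [Z2]
∂1: piv[bd,bf,bp,bt,bu,bx] rk=6  ker:df,dp,dt,du,dx,ft,fu,fx,pt,pu,px,tu,tx,ux
∂2: piv[bdf,bdp,bdt,bdx,bft,bfx,bpt,bpu,bpx,btu,btx,dfu,dtu] rk=13  ker:dft,dfx,dpt,dpx,dtx,ftu,ptu,ptx
∂3: piv[bdft,bdfx,bdpt,bdpx,bdtx,bptu,bptx] rk=7  ker:dptx
rk∂_2=13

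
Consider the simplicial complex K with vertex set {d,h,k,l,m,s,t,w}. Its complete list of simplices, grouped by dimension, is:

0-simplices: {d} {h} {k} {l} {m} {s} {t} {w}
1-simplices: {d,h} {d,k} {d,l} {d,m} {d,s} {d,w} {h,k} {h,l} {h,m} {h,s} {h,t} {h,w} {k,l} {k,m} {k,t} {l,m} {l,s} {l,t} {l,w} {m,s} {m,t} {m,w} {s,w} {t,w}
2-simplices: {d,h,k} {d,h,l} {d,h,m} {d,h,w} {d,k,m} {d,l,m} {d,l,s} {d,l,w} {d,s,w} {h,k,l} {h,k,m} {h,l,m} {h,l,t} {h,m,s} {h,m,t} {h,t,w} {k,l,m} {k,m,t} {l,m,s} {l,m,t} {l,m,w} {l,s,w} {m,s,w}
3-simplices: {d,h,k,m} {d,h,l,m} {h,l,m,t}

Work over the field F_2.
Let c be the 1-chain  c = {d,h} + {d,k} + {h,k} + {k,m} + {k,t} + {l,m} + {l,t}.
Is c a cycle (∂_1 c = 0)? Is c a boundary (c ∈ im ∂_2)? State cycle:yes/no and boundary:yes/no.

n_0=8 n_1=24 n_2=23 n_3=3  [Z2]
∂1: piv[dh,dk,dl,dm,ds,dw,ht] rk=7  ker:hk,hl,hm,hs,hw,kl,km,kt,lm,ls,lt,lw,ms,mt,mw,sw,tw
∂2: piv[dhk,dhl,dhm,dhw,dkm,dlm,dls,dlw,dsw,hkl,hlt,hms,hmt,htw,kmt,lms,lmw] rk=17  ker:hkm,hlm,klm,lmt,lsw,msw
∂3: piv[dhkm,dhlm,hlmt] rk=3
∂1c = 0
c vs im∂2: reduces to 0 ⇒ boundary

cycle:yes boundary:yes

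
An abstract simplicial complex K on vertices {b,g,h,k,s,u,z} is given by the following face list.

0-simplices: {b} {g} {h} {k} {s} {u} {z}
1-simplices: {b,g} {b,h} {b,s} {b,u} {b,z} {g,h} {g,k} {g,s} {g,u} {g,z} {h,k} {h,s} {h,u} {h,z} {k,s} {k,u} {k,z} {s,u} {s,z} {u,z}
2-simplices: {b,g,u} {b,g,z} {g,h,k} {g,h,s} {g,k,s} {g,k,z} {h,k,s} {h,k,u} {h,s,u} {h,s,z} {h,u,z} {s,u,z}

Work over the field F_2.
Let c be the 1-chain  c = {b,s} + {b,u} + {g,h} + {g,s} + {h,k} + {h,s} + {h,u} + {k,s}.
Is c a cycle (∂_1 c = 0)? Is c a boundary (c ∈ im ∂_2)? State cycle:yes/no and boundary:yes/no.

cycle:yes boundary:no

n_0=7 n_1=20 n_2=12  [Z2]
∂1: piv[bg,bh,bs,bu,bz,gk] rk=6  ker:gh,gs,gu,gz,hk,hs,hu,hz,ks,ku,kz,su,sz,uz
∂2: piv[bgu,bgz,ghk,ghs,gks,gkz,hku,hsu,hsz,huz] rk=10  ker:hks,suz
∂1c = 0
c vs im∂2: residual ≠ 0 ⇒ not boundary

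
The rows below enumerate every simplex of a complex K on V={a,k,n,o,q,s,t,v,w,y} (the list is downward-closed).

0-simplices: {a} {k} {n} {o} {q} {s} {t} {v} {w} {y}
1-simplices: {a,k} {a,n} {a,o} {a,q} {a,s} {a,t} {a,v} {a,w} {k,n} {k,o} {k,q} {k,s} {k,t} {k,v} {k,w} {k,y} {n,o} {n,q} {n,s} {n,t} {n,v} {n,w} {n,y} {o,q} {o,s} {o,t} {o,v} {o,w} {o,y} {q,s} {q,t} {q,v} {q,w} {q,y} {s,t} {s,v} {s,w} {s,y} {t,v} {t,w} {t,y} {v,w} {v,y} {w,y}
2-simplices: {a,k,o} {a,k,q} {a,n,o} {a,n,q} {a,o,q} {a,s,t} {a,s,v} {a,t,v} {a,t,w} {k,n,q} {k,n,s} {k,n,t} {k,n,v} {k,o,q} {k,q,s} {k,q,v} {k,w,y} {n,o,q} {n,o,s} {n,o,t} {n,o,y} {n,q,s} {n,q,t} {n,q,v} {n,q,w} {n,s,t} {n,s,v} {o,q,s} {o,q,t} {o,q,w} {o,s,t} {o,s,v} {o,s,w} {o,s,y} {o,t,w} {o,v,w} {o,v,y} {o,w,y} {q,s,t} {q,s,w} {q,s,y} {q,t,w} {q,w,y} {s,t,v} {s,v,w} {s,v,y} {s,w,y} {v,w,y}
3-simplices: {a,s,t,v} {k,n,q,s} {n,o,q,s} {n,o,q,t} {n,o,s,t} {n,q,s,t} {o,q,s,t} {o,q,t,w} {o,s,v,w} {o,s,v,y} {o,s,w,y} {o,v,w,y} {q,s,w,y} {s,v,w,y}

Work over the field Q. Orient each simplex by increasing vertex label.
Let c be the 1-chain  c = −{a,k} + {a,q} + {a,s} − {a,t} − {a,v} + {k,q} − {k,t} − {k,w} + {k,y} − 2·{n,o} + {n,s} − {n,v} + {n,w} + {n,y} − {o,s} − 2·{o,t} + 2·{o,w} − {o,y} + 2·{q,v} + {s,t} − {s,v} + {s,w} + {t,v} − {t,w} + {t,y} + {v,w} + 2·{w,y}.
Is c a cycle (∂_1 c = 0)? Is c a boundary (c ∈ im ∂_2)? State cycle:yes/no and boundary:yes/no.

cycle:no boundary:no

n_0=10 n_1=44 n_2=48 n_3=14  [Q]
∂1: piv[ak,an,ao,aq,as,at,av,aw,ky] rk=9  ker:kn,ko,kq,ks,kt,kv,kw,no,nq,ns,nt,nv,nw,ny,oq,os,ot,ov,ow,oy,qs,qt,qv,qw,qy,st,sv,sw,sy,tv,tw,ty,vw,vy,wy
∂2: piv[ako,akq,ano,anq,aoq,ast,asv,atv,atw,knq,kns,knt,knv,kqs,kqv,kwy,nos,not,noy,nqt,nqw,nst,nsv,oqw,osv,osw,osy,otw,ovw,ovy,owy,qsy] rk=32  ker:koq,noq,nqs,nqv,oqs,oqt,ost,qst,qsw,qtw,qwy,stv,svw,svy,swy,vwy
∂3: piv[astv,knqs,noqs,noqt,nost,nqst,oqtw,osvw,osvy,oswy,ovwy,qswy] rk=12  ker:oqst,svwy
∂1c = {a} − {k} − 4·{t} − {v} + {w} + 4·{y}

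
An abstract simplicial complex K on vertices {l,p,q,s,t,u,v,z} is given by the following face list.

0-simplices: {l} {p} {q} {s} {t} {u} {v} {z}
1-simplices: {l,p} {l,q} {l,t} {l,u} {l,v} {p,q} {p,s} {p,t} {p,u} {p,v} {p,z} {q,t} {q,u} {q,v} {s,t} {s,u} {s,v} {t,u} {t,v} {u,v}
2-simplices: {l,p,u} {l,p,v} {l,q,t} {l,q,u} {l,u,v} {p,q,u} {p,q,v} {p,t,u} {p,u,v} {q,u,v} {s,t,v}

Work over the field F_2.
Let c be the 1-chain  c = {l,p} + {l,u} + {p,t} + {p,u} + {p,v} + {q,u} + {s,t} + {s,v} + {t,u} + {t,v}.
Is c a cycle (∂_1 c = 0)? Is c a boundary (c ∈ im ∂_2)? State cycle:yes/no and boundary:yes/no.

n_0=8 n_1=20 n_2=11  [Z2]
∂1: piv[lp,lq,lt,lu,lv,ps,pz] rk=7  ker:pq,pt,pu,pv,qt,qu,qv,st,su,sv,tu,tv,uv
∂2: piv[lpu,lpv,lqt,lqu,luv,pqu,pqv,ptu,stv] rk=9  ker:puv,quv
∂1c = {q} + {v}

cycle:no boundary:no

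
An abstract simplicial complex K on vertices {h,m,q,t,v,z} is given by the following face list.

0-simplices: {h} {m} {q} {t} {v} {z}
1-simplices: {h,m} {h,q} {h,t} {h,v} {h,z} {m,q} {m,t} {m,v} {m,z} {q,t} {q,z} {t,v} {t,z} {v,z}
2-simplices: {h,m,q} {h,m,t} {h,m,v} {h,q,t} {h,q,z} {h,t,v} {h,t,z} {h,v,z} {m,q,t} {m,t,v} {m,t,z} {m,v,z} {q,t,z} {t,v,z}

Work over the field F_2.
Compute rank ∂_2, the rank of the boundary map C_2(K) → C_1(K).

rank∂_2=9

n_0=6 n_1=14 n_2=14  [Z2]
∂1: piv[hm,hq,ht,hv,hz] rk=5  ker:mq,mt,mv,mz,qt,qz,tv,tz,vz
∂2: piv[hmq,hmt,hmv,hqt,hqz,htv,htz,hvz,mtz] rk=9  ker:mqt,mtv,mvz,qtz,tvz
rk∂_2=9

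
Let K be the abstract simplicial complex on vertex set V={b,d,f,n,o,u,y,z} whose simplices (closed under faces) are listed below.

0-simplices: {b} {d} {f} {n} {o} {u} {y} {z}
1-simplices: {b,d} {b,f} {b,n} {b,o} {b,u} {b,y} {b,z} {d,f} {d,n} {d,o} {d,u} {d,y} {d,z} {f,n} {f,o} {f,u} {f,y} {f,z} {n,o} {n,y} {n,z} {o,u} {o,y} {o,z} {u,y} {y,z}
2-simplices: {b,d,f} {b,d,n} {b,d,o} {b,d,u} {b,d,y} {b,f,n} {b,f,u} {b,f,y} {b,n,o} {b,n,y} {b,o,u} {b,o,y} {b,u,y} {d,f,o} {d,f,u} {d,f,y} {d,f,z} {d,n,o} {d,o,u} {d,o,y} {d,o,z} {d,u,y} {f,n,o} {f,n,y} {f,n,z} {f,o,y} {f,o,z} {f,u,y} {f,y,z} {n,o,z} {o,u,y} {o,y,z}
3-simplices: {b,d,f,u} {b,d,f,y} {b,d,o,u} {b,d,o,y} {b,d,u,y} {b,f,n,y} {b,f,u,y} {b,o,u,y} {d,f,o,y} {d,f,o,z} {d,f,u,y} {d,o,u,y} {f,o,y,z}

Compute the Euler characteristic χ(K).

χ(K)=1

n_0=8 n_1=26 n_2=32 n_3=13
χ=+8−26+32−13=1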